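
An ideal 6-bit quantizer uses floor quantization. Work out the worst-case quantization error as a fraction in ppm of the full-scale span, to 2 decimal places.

Truncating → worst-case error = 1 LSB = V_FS/2^6, so 1e+06/64 = 15625 ppm of full scale.

15625.00 ppm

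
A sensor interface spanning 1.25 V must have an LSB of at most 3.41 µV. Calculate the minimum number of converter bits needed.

Number of steps required ≥ 1.25 V / 3.41 µV = 366568.91.
Need 2^N ≥ 366568.91; 2^18 = 262144, 2^19 = 524288.
Minimum N = 19.

19 bits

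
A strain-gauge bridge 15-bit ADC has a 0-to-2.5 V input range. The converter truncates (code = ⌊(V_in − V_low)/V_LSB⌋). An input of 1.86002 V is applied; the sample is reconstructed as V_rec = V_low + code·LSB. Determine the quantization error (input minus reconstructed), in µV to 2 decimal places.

Step size: 2.5 V ÷ 2^15 = 76.29 µV.
(V_in − V_low)/LSB = (1.86002 − 0)/7.62939e-05 = 24379.6541 → code 24379 (floor).
Reconstructed: 1.8599701 V.
V_in − V_rec = 4.99072e-05 V = 49.91 µV.

49.91 µV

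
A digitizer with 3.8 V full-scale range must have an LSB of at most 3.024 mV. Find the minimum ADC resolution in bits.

11 bits

Number of steps required ≥ 3.8 V / 3.024 mV = 1256.61.
Need 2^N ≥ 1256.61; 2^10 = 1024, 2^11 = 2048.
Minimum N = 11.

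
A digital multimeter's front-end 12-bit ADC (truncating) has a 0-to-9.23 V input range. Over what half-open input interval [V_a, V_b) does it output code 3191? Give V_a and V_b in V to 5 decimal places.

LSB = 9.23/2^12 = 2.253 mV.
V_a = V_low + 3191·LSB = 7.19066 V; V_b = V_low + 3192·LSB = 7.19291 V.

[7.19066 V, 7.19291 V)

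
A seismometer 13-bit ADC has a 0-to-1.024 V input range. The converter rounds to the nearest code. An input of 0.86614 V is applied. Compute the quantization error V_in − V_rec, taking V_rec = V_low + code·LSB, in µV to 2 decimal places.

One LSB is 1.024 V / 8192 = 125.00 µV.
(0.86614 − 0)/0.000125 = 6929.1200; round gives code 6929.
Code 6929 maps back to 0 + 6929×0.000125 V = 0.866125 V.
Error = 0.86614 − 0.866125 = 1.5e-05 V = 15.00 µV.

15.00 µV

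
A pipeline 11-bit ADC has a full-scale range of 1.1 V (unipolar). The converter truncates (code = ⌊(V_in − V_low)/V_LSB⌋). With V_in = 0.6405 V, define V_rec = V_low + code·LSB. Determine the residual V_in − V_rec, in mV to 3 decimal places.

0.266 mV

LSB = 1.1/2^11 = 0.537 mV.
(V_in − V_low)/LSB = (0.6405 − 0)/0.000537109 = 1192.4945 → code 1192 (floor).
V_rec = 0 + 1192·0.000537109 = 0.64023438 V.
Error = 0.6405 − 0.64023438 = 0.000265625 V = 0.266 mV.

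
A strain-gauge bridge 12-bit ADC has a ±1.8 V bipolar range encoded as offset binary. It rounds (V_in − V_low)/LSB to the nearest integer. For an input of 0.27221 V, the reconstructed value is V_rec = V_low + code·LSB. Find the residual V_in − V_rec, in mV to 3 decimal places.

LSB = 3.6/2^12 = 0.879 mV.
Scaled input = 2357.7145 LSBs, so code = 2358.
Reconstructed: 0.27246094 V.
V_in − V_rec = -0.000250938 V = -0.251 mV.

-0.251 mV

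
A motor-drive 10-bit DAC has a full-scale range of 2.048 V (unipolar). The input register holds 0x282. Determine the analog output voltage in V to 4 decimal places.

LSB = 2.048 V / 2^10 = 2.000 mV.
Code 0x282 = 642 decimal.
V_out = 0 + 642 × 0.002 V = 1.284 V.

1.2840 V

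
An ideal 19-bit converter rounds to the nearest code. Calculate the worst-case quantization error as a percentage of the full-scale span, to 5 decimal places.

Rounding → worst-case error = ½ LSB = V_FS/2^20, so 100/1048576 = 9.53674e-05 % of full scale.

0.00010 %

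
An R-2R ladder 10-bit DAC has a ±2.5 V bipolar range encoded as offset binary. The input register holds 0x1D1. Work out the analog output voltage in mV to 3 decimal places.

LSB = 5 V / 2^10 = 4.883 mV.
Code 0x1D1 = 465 decimal.
V_out = (−2.5) + 465 × 0.00488281 V = -0.229492 V.
= -229.492 mV.

-229.492 mV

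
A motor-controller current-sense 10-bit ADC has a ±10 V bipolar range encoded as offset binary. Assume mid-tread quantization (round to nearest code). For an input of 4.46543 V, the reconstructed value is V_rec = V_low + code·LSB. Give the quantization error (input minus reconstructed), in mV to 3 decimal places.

One LSB is 20 V / 1024 = 19.531 mV.
(4.46543 − (−10))/0.0195312 = 740.6300; round gives code 741.
Reconstructed: 4.4726562 V.
Error = 4.46543 − 4.4726562 = -0.00722625 V = -7.226 mV.

-7.226 mV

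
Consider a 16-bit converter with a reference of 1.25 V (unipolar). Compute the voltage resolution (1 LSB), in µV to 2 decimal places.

Full-scale span = 1.25 V.
LSB = 1.25 / 2^16 = 1.25 / 65536 = 1.90735e-05 V = 19.07 µV.

19.07 µV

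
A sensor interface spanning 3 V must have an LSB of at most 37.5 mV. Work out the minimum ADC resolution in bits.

7 bits

Number of steps required ≥ 3 V / 37.5 mV = 80.00.
Need 2^N ≥ 80.00; 2^6 = 64, 2^7 = 128.
Minimum N = 7.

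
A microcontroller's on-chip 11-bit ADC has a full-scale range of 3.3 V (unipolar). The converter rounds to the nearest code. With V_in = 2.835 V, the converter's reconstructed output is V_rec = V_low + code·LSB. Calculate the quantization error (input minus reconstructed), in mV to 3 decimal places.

LSB = 3.3/2^11 = 1.611 mV.
Scaled input = 1759.4182 LSBs, so code = 1759.
Code 1759 maps back to 0 + 1759×0.00161133 V = 2.8343262 V.
Error = 2.835 − 2.8343262 = 0.000673828 V = 0.674 mV.

0.674 mV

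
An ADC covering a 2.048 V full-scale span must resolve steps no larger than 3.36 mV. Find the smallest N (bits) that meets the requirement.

Number of steps required ≥ 2.048 V / 3.36 mV = 609.52.
Need 2^N ≥ 609.52; 2^9 = 512, 2^10 = 1024.
Minimum N = 10.

10 bits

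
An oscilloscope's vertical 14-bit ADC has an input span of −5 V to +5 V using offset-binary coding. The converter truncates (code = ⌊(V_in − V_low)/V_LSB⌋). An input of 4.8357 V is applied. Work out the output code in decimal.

code 16114

With 16384 levels over 10 V, one step is 0.610 mV.
(4.8357 − (−5)) / 0.000610352 = 16114.811 LSBs.
⌊·⌋(16114.811) = 16114.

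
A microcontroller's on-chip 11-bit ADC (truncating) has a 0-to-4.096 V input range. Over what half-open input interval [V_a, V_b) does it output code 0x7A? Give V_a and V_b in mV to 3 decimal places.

[244.000 mV, 246.000 mV)

LSB = 4.096/2^11 = 2.000 mV.
Code 0x7A = 122 decimal.
V_a = V_low + 122·LSB = 0.244 V; V_b = V_low + 123·LSB = 0.246 V.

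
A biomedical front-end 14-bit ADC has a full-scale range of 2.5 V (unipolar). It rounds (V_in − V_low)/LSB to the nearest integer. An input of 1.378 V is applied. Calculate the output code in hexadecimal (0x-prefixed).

code 0x2347 (decimal 9031)

Full-scale span = 2.5 V; LSB = 2.5/2^14 = 152.59 µV.
(1.378 − 0) / 0.000152588 = 9030.861 LSBs.
Round → code 9031.
In hexadecimal (0x-prefixed): 0x2347.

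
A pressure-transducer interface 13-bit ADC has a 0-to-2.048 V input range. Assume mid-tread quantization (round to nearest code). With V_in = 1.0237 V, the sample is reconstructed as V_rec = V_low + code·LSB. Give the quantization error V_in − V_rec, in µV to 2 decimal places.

Step size: 2.048 V ÷ 2^13 = 250.00 µV.
Scaled input = 4094.8000 LSBs, so code = 4095.
Code 4095 maps back to 0 + 4095×0.00025 V = 1.02375 V.
Difference: -5e-05 V → -50.00 µV.

-50.00 µV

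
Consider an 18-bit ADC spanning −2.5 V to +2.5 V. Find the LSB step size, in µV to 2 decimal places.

19.07 µV

Full-scale span = 5 V.
LSB = 5 / 2^18 = 5 / 262144 = 1.90735e-05 V = 19.07 µV.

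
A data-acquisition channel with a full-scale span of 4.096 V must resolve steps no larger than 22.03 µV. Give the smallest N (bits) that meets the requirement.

18 bits

Number of steps required ≥ 4.096 V / 22.03 µV = 185928.28.
Need 2^N ≥ 185928.28; 2^17 = 131072, 2^18 = 262144.
Minimum N = 18.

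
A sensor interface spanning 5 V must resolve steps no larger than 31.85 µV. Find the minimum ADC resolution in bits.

Number of steps required ≥ 5 V / 31.85 µV = 156985.87.
Need 2^N ≥ 156985.87; 2^17 = 131072, 2^18 = 262144.
Minimum N = 18.

18 bits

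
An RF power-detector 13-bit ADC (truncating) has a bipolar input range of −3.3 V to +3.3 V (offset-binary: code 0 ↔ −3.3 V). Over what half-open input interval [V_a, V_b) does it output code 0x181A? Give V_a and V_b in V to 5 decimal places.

[1.67095 V, 1.67175 V)

LSB = 6.6/2^13 = 0.806 mV.
Code 0x181A = 6170 decimal.
V_a = V_low + 6170·LSB = 1.67095 V; V_b = V_low + 6171·LSB = 1.67175 V.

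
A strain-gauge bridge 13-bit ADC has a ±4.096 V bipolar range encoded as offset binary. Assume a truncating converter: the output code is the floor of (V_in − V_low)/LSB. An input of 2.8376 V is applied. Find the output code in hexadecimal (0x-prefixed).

LSB = 8.192 V / 8192 = 1.000 mV.
(V_in − V_low)/LSB = (2.8376 − (−4.096)) / 0.001 = 6933.600.
⌊·⌋(6933.600) = 6933.
In hexadecimal (0x-prefixed): 0x1B15.

code 0x1B15 (decimal 6933)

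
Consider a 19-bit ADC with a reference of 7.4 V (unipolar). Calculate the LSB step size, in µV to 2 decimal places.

Full-scale span = 7.4 V.
LSB = 7.4 / 2^19 = 7.4 / 524288 = 1.41144e-05 V = 14.11 µV.

14.11 µV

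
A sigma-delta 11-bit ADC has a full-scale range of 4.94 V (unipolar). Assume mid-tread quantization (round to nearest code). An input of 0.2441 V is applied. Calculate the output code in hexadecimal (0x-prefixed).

code 0x65 (decimal 101)

Full-scale span = 4.94 V; LSB = 4.94/2^11 = 2.412 mV.
(V_in − V_low)/LSB = (0.2441 − 0) / 0.00241211 = 101.198.
Round → code 101.
In hexadecimal (0x-prefixed): 0x65.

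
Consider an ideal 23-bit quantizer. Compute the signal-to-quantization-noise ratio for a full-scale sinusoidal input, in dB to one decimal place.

140.2 dB

SNR ≈ 6.02·N + 1.76 dB = 6.02·23 + 1.76 = 140.22 dB.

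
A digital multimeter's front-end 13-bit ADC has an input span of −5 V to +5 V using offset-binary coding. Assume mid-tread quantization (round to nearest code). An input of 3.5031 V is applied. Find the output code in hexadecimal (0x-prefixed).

code 0x1B36 (decimal 6966)

Full-scale span = 10 V; LSB = 10/2^13 = 1.221 mV.
(3.5031 − (−5)) / 0.0012207 = 6965.740 LSBs.
So the output code is 6966.
In hexadecimal (0x-prefixed): 0x1B36.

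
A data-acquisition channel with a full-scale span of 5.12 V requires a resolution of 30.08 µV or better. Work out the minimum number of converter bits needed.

Number of steps required ≥ 5.12 V / 30.08 µV = 170212.77.
Need 2^N ≥ 170212.77; 2^17 = 131072, 2^18 = 262144.
Minimum N = 18.

18 bits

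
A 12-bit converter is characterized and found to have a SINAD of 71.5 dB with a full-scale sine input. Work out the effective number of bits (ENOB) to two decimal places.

ENOB = (SINAD − 1.76) / 6.02 = (71.5 − 1.76)/6.02 = 11.585.

11.58 bits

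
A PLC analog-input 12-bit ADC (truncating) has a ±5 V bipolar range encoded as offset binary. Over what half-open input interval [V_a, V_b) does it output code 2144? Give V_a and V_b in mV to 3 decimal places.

LSB = 10/2^12 = 2.441 mV.
V_a = V_low + 2144·LSB = 0.234375 V; V_b = V_low + 2145·LSB = 0.236816 V.

[234.375 mV, 236.816 mV)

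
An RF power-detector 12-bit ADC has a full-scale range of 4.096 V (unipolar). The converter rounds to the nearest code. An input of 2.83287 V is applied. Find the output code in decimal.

code 2833

LSB = 4.096 V / 4096 = 1.000 mV.
(2.83287 − 0) / 0.001 = 2832.870 LSBs.
round(2832.870) = 2833.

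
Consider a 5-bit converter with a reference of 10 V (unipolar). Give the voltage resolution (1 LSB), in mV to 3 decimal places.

312.500 mV

Full-scale span = 10 V.
LSB = 10 / 2^5 = 10 / 32 = 0.3125 V = 312.500 mV.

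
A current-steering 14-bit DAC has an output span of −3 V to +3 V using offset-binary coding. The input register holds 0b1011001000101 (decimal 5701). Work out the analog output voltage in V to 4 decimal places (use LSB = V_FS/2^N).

-0.9122 V

LSB = 6 V / 2^14 = 366.21 µV.
Code 0b1011001000101 = 5701 decimal.
V_out = (−3) + 5701 × 0.000366211 V = -0.912231 V.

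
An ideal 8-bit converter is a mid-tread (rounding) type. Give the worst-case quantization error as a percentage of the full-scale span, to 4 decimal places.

0.1953 %

Rounding → worst-case error = ½ LSB = V_FS/2^9, so 100/512 = 0.195312 % of full scale.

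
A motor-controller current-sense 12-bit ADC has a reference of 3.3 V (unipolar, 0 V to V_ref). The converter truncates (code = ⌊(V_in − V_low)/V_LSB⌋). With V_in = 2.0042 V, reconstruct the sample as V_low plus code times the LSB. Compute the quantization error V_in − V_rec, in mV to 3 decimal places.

0.513 mV

Step size: 3.3 V ÷ 2^12 = 0.806 mV.
Scaled input = 2487.6373 LSBs, so code = 2487.
Code 2487 maps back to 0 + 2487×0.000805664 V = 2.0036865 V.
V_in − V_rec = 0.000513477 V = 0.513 mV.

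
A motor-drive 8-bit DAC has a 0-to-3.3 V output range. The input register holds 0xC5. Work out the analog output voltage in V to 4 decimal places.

2.5395 V

LSB = 3.3 V / 2^8 = 12.891 mV.
Code 0xC5 = 197 decimal.
V_out = 0 + 197 × 0.0128906 V = 2.53945 V.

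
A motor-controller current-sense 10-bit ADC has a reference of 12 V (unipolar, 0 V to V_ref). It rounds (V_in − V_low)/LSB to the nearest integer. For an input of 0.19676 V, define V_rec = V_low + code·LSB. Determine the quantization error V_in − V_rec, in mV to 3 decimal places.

-2.459 mV

Step size: 12 V ÷ 2^10 = 11.719 mV.
Scaled input = 16.7902 LSBs, so code = 17.
Code 17 maps back to 0 + 17×0.0117188 V = 0.19921875 V.
Error = 0.19676 − 0.19921875 = -0.00245875 V = -2.459 mV.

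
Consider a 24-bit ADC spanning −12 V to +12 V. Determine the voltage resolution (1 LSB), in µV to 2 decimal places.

Full-scale span = 24 V.
LSB = 24 / 2^24 = 24 / 16777216 = 1.43051e-06 V = 1.43 µV.

1.43 µV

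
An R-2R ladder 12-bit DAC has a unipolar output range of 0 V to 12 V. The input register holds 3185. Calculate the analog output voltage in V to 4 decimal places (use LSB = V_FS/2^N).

9.3311 V

LSB = 12 V / 2^12 = 2.930 mV.
V_out = 0 + 3185 × 0.00292969 V = 9.33105 V.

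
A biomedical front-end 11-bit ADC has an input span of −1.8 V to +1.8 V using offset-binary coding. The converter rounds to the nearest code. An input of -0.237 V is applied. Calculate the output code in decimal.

LSB = 3.6 V / 2048 = 1.758 mV.
(-0.237 − (−1.8)) / 0.00175781 = 889.173 LSBs.
Round → code 889.

code 889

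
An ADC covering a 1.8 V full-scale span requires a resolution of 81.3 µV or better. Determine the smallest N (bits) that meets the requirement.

Number of steps required ≥ 1.8 V / 81.3 µV = 22140.22.
Need 2^N ≥ 22140.22; 2^14 = 16384, 2^15 = 32768.
Minimum N = 15.

15 bits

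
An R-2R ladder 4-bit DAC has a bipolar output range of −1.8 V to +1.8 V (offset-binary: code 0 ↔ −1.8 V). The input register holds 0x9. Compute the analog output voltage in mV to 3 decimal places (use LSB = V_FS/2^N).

225.000 mV

LSB = 3.6 V / 2^4 = 225.000 mV.
Code 0x9 = 9 decimal.
V_out = (−1.8) + 9 × 0.225 V = 0.225 V.
= 225.000 mV.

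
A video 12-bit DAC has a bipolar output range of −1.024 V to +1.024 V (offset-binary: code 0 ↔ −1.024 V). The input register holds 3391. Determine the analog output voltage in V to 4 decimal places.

0.6715 V

LSB = 2.048 V / 2^12 = 0.500 mV.
V_out = (−1.024) + 3391 × 0.0005 V = 0.6715 V.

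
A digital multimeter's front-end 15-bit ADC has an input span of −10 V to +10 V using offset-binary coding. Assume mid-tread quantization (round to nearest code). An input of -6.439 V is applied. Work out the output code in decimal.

code 5834

With 32768 levels over 20 V, one step is 0.610 mV.
(-6.439 − (−10)) / 0.000610352 = 5834.342 LSBs.
So the output code is 5834.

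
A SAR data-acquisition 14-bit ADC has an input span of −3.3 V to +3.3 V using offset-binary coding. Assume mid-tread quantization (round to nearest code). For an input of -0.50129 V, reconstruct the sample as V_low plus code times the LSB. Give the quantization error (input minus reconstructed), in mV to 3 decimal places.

-0.167 mV

Step size: 6.6 V ÷ 2^14 = 402.83 µV.
(-0.50129 − (−3.3))/0.000402832 = 6947.5856; round gives code 6948.
Reconstructed: -0.50112305 V.
V_in − V_rec = -0.000166953 V = -0.167 mV.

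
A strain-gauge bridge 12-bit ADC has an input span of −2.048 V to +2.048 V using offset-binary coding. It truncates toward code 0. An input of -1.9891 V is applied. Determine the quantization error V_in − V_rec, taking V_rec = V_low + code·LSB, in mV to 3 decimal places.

0.900 mV

Step size: 4.096 V ÷ 2^12 = 1.000 mV.
Scaled input = 58.9000 LSBs, so code = 58.
Reconstructed: -1.99 V.
Error = -1.9891 − (−1.99) = 0.0009 V = 0.900 mV.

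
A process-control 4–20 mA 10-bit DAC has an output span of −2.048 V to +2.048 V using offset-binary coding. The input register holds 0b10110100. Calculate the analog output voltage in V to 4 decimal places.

-1.3280 V

LSB = 4.096 V / 2^10 = 4.000 mV.
Code 0b10110100 = 180 decimal.
V_out = (−2.048) + 180 × 0.004 V = -1.328 V.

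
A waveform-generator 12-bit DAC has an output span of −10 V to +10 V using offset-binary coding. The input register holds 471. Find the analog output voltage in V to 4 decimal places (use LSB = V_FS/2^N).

LSB = 20 V / 2^12 = 4.883 mV.
V_out = (−10) + 471 × 0.00488281 V = -7.7002 V.

-7.7002 V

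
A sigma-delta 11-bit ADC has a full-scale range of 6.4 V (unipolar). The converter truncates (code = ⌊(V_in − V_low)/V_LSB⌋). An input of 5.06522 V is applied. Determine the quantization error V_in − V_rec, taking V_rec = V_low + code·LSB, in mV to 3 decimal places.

2.720 mV

One LSB is 6.4 V / 2048 = 3.125 mV.
Scaled input = 1620.8704 LSBs, so code = 1620.
Code 1620 maps back to 0 + 1620×0.003125 V = 5.0625 V.
Error = 5.06522 − 5.0625 = 0.00272 V = 2.720 mV.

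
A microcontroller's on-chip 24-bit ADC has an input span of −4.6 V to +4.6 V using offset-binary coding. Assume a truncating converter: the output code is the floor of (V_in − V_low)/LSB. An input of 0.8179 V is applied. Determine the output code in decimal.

With 16777216 levels over 9.2 V, one step is 0.55 µV.
(V_in − V_low)/LSB = (0.8179 − (−4.6)) / 5.48363e-07 = 9880138.975.
Floor → code 9880138.

code 9880138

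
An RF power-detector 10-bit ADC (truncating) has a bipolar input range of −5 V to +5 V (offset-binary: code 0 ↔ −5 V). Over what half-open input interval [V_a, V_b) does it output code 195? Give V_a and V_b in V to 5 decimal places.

[-3.09570 V, -3.08594 V)

LSB = 10/2^10 = 9.766 mV.
V_a = V_low + 195·LSB = -3.0957 V; V_b = V_low + 196·LSB = -3.08594 V.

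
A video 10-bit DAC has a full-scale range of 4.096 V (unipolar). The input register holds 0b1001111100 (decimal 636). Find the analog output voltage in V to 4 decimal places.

2.5440 V

LSB = 4.096 V / 2^10 = 4.000 mV.
Code 0b1001111100 = 636 decimal.
V_out = 0 + 636 × 0.004 V = 2.544 V.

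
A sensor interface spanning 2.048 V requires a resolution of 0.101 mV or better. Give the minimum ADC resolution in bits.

Number of steps required ≥ 2.048 V / 0.101 mV = 20277.23.
Need 2^N ≥ 20277.23; 2^14 = 16384, 2^15 = 32768.
Minimum N = 15.

15 bits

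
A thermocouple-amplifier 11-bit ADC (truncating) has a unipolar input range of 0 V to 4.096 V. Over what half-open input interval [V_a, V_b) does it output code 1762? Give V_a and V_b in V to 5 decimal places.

LSB = 4.096/2^11 = 2.000 mV.
V_a = V_low + 1762·LSB = 3.524 V; V_b = V_low + 1763·LSB = 3.526 V.

[3.52400 V, 3.52600 V)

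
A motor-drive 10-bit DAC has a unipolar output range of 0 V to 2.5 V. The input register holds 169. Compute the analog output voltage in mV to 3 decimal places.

LSB = 2.5 V / 2^10 = 2.441 mV.
V_out = 0 + 169 × 0.00244141 V = 0.412598 V.
= 412.598 mV.

412.598 mV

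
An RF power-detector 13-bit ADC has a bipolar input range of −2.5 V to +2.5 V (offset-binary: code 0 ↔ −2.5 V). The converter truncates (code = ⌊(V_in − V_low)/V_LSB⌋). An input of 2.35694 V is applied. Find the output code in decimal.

code 7957

With 8192 levels over 5 V, one step is 0.610 mV.
(2.35694 − (−2.5)) / 0.000610352 = 7957.610 LSBs.
So the output code is 7957.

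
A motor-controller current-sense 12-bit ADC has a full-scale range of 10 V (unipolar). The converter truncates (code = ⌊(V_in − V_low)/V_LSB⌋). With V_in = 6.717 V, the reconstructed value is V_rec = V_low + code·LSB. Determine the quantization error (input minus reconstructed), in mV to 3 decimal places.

One LSB is 10 V / 4096 = 2.441 mV.
(V_in − V_low)/LSB = (6.717 − 0)/0.00244141 = 2751.2832 → code 2751 (floor).
Reconstructed: 6.7163086 V.
Error = 6.717 − 6.7163086 = 0.000691406 V = 0.691 mV.

0.691 mV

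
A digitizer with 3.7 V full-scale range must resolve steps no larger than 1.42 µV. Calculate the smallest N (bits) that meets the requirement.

22 bits

Number of steps required ≥ 3.7 V / 1.42 µV = 2605633.80.
Need 2^N ≥ 2605633.80; 2^21 = 2097152, 2^22 = 4194304.
Minimum N = 22.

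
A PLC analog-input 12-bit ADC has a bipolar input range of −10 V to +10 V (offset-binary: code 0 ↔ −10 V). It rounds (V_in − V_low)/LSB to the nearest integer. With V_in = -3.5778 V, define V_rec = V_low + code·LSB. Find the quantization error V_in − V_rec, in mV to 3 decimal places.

1.302 mV

LSB = 20/2^12 = 4.883 mV.
(-3.5778 − (−10))/0.00488281 = 1315.2666; round gives code 1315.
Reconstructed: -3.5791016 V.
Difference: 0.00130156 V → 1.302 mV.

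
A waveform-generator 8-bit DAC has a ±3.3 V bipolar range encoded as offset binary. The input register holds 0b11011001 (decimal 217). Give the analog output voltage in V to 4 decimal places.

LSB = 6.6 V / 2^8 = 25.781 mV.
Code 0b11011001 = 217 decimal.
V_out = (−3.3) + 217 × 0.0257812 V = 2.29453 V.

2.2945 V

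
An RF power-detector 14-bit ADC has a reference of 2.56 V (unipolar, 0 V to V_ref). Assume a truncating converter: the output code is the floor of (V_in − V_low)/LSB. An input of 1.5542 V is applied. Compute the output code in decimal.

code 9946

Full-scale span = 2.56 V; LSB = 2.56/2^14 = 156.25 µV.
(1.5542 − 0) / 0.00015625 = 9946.880 LSBs.
Floor → code 9946.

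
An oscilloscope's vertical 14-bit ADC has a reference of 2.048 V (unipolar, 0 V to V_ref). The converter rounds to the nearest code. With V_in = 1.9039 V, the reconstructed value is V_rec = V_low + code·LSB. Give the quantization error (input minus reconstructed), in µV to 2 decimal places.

25.00 µV

LSB = 2.048/2^14 = 125.00 µV.
(1.9039 − 0)/0.000125 = 15231.2000; round gives code 15231.
Reconstructed: 1.903875 V.
Error = 1.9039 − 1.903875 = 2.5e-05 V = 25.00 µV.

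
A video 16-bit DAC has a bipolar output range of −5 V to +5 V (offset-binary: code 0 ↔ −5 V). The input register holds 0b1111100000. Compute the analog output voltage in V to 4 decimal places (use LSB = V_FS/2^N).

LSB = 10 V / 2^16 = 152.59 µV.
Code 0b1111100000 = 992 decimal.
V_out = (−5) + 992 × 0.000152588 V = -4.84863 V.

-4.8486 V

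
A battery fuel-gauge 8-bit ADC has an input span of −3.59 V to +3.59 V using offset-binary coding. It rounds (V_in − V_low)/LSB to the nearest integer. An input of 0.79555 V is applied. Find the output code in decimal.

Full-scale span = 7.18 V; LSB = 7.18/2^8 = 28.047 mV.
(0.79555 − (−3.59)) / 0.0280469 = 156.365 LSBs.
Round → code 156.

code 156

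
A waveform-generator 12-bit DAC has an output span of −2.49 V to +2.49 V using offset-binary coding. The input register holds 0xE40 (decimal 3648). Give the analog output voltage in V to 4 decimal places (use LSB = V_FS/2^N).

LSB = 4.98 V / 2^12 = 1.216 mV.
Code 0xE40 = 3648 decimal.
V_out = (−2.49) + 3648 × 0.00121582 V = 1.94531 V.

1.9453 V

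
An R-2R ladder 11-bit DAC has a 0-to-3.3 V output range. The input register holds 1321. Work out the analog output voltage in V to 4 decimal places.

LSB = 3.3 V / 2^11 = 1.611 mV.
V_out = 0 + 1321 × 0.00161133 V = 2.12856 V.

2.1286 V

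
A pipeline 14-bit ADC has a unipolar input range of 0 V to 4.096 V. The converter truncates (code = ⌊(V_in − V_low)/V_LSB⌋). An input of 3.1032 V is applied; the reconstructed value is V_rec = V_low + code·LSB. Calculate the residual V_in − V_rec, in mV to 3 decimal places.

0.200 mV

One LSB is 4.096 V / 16384 = 250.00 µV.
Scaled input = 12412.8000 LSBs, so code = 12412.
V_rec = 0 + 12412·0.00025 = 3.103 V.
V_in − V_rec = 0.0002 V = 0.200 mV.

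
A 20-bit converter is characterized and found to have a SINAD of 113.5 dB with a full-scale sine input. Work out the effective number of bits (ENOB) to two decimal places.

ENOB = (SINAD − 1.76) / 6.02 = (113.5 − 1.76)/6.02 = 18.561.

18.56 bits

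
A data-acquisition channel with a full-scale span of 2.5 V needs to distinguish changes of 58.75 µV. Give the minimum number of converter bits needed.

Number of steps required ≥ 2.5 V / 58.75 µV = 42553.19.
Need 2^N ≥ 42553.19; 2^15 = 32768, 2^16 = 65536.
Minimum N = 16.

16 bits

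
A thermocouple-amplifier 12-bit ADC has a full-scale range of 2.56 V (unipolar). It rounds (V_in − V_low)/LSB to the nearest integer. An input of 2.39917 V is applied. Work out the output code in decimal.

Full-scale span = 2.56 V; LSB = 2.56/2^12 = 0.625 mV.
Input sits at 3838.672 steps above V_low.
So the output code is 3839.

code 3839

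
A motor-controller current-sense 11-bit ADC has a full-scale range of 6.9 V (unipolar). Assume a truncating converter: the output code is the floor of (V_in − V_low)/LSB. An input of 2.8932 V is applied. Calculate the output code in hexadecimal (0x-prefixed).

Full-scale span = 6.9 V; LSB = 6.9/2^11 = 3.369 mV.
Input sits at 858.735 steps above V_low.
Floor → code 858.
In hexadecimal (0x-prefixed): 0x35A.

code 0x35A (decimal 858)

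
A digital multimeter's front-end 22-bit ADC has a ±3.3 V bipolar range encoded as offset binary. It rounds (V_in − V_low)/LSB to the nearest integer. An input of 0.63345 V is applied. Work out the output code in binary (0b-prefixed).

With 4194304 levels over 6.6 V, one step is 1.57 µV.
(V_in − V_low)/LSB = (0.63345 − (−3.3)) / 1.57356e-06 = 2499709.859.
So the output code is 2499710.
In binary (0b-prefixed): 0b1001100010010001111110.

code 0b1001100010010001111110 (decimal 2499710)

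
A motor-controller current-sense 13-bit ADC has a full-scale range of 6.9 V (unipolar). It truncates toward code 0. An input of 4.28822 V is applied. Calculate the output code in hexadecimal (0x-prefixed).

With 8192 levels over 6.9 V, one step is 0.842 mV.
(4.28822 − 0) / 0.000842285 = 5091.174 LSBs.
So the output code is 5091.
In hexadecimal (0x-prefixed): 0x13E3.

code 0x13E3 (decimal 5091)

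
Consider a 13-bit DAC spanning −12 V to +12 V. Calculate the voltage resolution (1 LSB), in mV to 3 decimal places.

Full-scale span = 24 V.
LSB = 24 / 2^13 = 24 / 8192 = 0.00292969 V = 2.930 mV.

2.930 mV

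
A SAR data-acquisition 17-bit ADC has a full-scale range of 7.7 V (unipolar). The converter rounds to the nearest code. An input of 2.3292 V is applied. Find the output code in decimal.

With 131072 levels over 7.7 V, one step is 58.75 µV.
(V_in − V_low)/LSB = (2.3292 − 0) / 5.87463e-05 = 39648.429.
Round → code 39648.

code 39648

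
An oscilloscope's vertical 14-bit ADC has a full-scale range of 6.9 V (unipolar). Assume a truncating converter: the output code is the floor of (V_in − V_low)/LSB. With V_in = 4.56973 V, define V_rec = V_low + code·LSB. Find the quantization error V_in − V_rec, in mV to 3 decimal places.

0.333 mV

One LSB is 6.9 V / 16384 = 421.14 µV.
(V_in − V_low)/LSB = (4.56973 − 0)/0.000421143 = 10850.7908 → code 10850 (floor).
Code 10850 maps back to 0 + 10850×0.000421143 V = 4.569397 V.
Difference: 0.000333027 V → 0.333 mV.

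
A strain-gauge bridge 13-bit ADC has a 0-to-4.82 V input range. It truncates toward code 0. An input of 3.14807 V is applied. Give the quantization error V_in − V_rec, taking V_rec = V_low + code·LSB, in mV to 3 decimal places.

Step size: 4.82 V ÷ 2^13 = 0.588 mV.
(3.14807 − 0)/0.000588379 = 5350.4127; ⌊·⌋ gives code 5350.
Code 5350 maps back to 0 + 5350×0.000588379 V = 3.1478271 V.
Error = 3.14807 − 3.1478271 = 0.000242852 V = 0.243 mV.

0.243 mV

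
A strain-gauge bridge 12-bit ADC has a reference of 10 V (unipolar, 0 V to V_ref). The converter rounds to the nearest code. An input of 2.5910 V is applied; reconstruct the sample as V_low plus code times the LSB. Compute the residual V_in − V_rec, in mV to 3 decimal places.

0.668 mV

Step size: 10 V ÷ 2^12 = 2.441 mV.
Scaled input = 1061.2736 LSBs, so code = 1061.
Reconstructed: 2.590332 V.
Difference: 0.000667969 V → 0.668 mV.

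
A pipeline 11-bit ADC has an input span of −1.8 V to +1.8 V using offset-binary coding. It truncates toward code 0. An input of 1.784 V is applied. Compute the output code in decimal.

code 2038

Full-scale span = 3.6 V; LSB = 3.6/2^11 = 1.758 mV.
(V_in − V_low)/LSB = (1.784 − (−1.8)) / 0.00175781 = 2038.898.
⌊·⌋(2038.898) = 2038.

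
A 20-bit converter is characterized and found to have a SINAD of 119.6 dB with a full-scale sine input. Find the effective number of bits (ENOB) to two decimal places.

ENOB = (SINAD − 1.76) / 6.02 = (119.6 − 1.76)/6.02 = 19.575.

19.57 bits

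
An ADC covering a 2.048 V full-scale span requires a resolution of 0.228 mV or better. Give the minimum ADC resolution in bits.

Number of steps required ≥ 2.048 V / 0.228 mV = 8982.46.
Need 2^N ≥ 8982.46; 2^13 = 8192, 2^14 = 16384.
Minimum N = 14.

14 bits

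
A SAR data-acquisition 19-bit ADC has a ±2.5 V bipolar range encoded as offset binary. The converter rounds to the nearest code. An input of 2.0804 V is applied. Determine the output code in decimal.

code 480290

Full-scale span = 5 V; LSB = 5/2^19 = 9.54 µV.
(2.0804 − (−2.5)) / 9.53674e-06 = 480289.751 LSBs.
Round → code 480290.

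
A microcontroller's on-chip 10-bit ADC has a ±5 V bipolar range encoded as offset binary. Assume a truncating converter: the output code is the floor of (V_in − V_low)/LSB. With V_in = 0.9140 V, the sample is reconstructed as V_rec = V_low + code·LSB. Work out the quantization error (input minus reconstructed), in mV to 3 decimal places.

LSB = 10/2^10 = 9.766 mV.
(0.9140 − (−5))/0.00976562 = 605.5936; ⌊·⌋ gives code 605.
Code 605 maps back to (−5) + 605×0.00976562 V = 0.90820312 V.
Difference: 0.00579687 V → 5.797 mV.

5.797 mV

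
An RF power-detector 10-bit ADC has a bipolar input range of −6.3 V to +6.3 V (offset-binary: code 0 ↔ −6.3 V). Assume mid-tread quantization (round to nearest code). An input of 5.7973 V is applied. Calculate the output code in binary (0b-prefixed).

LSB = 12.6 V / 1024 = 12.305 mV.
Input sits at 983.146 steps above V_low.
Round → code 983.
In binary (0b-prefixed): 0b1111010111.

code 0b1111010111 (decimal 983)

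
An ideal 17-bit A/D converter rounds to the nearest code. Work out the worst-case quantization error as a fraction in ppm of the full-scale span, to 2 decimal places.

3.81 ppm

Rounding → worst-case error = ½ LSB = V_FS/2^18, so 1e+06/262144 = 3.8147 ppm of full scale.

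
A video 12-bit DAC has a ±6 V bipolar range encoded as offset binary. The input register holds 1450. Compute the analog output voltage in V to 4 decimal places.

LSB = 12 V / 2^12 = 2.930 mV.
V_out = (−6) + 1450 × 0.00292969 V = -1.75195 V.

-1.7520 V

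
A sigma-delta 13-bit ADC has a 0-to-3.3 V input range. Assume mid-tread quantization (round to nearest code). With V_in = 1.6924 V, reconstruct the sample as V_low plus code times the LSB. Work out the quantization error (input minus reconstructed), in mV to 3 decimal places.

LSB = 3.3/2^13 = 402.83 µV.
Scaled input = 4201.2548 LSBs, so code = 4201.
Reconstructed: 1.6922974 V.
V_in − V_rec = 0.000102637 V = 0.103 mV.

0.103 mV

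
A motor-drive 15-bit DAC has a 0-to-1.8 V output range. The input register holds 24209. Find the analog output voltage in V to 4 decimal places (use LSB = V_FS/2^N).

LSB = 1.8 V / 2^15 = 54.93 µV.
V_out = 0 + 24209 × 5.49316e-05 V = 1.32984 V.

1.3298 V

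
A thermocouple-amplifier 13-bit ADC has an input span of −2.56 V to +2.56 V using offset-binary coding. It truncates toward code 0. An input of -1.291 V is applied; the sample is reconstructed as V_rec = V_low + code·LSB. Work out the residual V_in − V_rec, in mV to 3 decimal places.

0.250 mV

LSB = 5.12/2^13 = 0.625 mV.
(V_in − V_low)/LSB = (-1.291 − (−2.56))/0.000625 = 2030.4000 → code 2030 (floor).
Reconstructed: -1.29125 V.
V_in − V_rec = 0.00025 V = 0.250 mV.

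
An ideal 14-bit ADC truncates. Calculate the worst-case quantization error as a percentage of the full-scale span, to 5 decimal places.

Truncating → worst-case error = 1 LSB = V_FS/2^14, so 100/16384 = 0.00610352 % of full scale.

0.00610 %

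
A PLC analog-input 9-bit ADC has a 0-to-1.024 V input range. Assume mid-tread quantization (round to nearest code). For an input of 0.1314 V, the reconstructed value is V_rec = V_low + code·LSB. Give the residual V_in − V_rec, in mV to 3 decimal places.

Step size: 1.024 V ÷ 2^9 = 2.000 mV.
(V_in − V_low)/LSB = (0.1314 − 0)/0.002 = 65.7000 → code 66 (round).
Code 66 maps back to 0 + 66×0.002 V = 0.132 V.
Difference: -0.0006 V → -0.600 mV.

-0.600 mV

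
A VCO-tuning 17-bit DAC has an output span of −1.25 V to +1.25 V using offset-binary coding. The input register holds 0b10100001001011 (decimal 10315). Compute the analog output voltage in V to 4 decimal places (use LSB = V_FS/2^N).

-1.0533 V

LSB = 2.5 V / 2^17 = 19.07 µV.
Code 0b10100001001011 = 10315 decimal.
V_out = (−1.25) + 10315 × 1.90735e-05 V = -1.05326 V.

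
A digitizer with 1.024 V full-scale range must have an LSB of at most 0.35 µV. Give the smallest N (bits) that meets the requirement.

Number of steps required ≥ 1.024 V / 0.35 µV = 2925714.29.
Need 2^N ≥ 2925714.29; 2^21 = 2097152, 2^22 = 4194304.
Minimum N = 22.

22 bits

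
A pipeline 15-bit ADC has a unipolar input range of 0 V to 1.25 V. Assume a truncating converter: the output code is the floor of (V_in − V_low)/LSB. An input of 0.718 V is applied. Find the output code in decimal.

code 18821

With 32768 levels over 1.25 V, one step is 38.15 µV.
(V_in − V_low)/LSB = (0.718 − 0) / 3.8147e-05 = 18821.939.
Floor → code 18821.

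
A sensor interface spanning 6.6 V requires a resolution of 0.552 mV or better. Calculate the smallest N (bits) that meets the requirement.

Number of steps required ≥ 6.6 V / 0.552 mV = 11956.52.
Need 2^N ≥ 11956.52; 2^13 = 8192, 2^14 = 16384.
Minimum N = 14.

14 bits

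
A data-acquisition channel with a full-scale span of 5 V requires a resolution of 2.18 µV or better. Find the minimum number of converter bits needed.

22 bits

Number of steps required ≥ 5 V / 2.18 µV = 2293577.98.
Need 2^N ≥ 2293577.98; 2^21 = 2097152, 2^22 = 4194304.
Minimum N = 22.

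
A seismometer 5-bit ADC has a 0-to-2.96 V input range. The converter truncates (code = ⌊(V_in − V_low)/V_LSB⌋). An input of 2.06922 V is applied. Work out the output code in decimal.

LSB = 2.96 V / 32 = 92.500 mV.
Input sits at 22.370 steps above V_low.
So the output code is 22.

code 22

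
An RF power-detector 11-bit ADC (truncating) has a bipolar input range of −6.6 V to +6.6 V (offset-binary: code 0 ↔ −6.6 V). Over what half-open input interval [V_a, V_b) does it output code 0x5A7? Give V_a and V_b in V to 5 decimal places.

LSB = 13.2/2^11 = 6.445 mV.
Code 0x5A7 = 1447 decimal.
V_a = V_low + 1447·LSB = 2.72637 V; V_b = V_low + 1448·LSB = 2.73281 V.

[2.72637 V, 2.73281 V)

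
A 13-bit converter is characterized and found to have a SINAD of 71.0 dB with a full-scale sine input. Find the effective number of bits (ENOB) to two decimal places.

ENOB = (SINAD − 1.76) / 6.02 = (71.0 − 1.76)/6.02 = 11.502.

11.50 bits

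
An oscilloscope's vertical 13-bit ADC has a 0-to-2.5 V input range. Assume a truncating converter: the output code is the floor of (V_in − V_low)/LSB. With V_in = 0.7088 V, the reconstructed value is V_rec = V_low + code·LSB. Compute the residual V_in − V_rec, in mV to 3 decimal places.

Step size: 2.5 V ÷ 2^13 = 305.18 µV.
(V_in − V_low)/LSB = (0.7088 − 0)/0.000305176 = 2322.5958 → code 2322 (floor).
Reconstructed: 0.70861816 V.
Error = 0.7088 − 0.70861816 = 0.000181836 V = 0.182 mV.

0.182 mV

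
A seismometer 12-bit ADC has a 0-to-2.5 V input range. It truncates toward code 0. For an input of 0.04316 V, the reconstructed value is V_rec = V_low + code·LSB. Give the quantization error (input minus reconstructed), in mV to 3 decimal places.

0.435 mV

One LSB is 2.5 V / 4096 = 0.610 mV.
(0.04316 − 0)/0.000610352 = 70.7133; ⌊·⌋ gives code 70.
Code 70 maps back to 0 + 70×0.000610352 V = 0.042724609 V.
Error = 0.04316 − 0.042724609 = 0.000435391 V = 0.435 mV.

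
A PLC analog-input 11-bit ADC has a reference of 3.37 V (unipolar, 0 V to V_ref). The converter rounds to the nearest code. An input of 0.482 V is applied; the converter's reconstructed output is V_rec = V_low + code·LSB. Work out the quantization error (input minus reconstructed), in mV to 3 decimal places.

-0.134 mV

LSB = 3.37/2^11 = 1.646 mV.
Scaled input = 292.9187 LSBs, so code = 293.
Code 293 maps back to 0 + 293×0.00164551 V = 0.48213379 V.
Error = 0.482 − 0.48213379 = -0.000133789 V = -0.134 mV.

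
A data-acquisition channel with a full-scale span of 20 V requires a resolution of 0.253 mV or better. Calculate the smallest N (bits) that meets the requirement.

17 bits

Number of steps required ≥ 20 V / 0.253 mV = 79051.38.
Need 2^N ≥ 79051.38; 2^16 = 65536, 2^17 = 131072.
Minimum N = 17.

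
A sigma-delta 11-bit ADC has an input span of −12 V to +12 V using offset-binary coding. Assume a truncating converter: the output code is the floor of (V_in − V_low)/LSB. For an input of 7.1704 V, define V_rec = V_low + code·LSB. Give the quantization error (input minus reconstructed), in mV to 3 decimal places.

10.244 mV

Step size: 24 V ÷ 2^11 = 11.719 mV.
(V_in − V_low)/LSB = (7.1704 − (−12))/0.0117188 = 1635.8741 → code 1635 (floor).
Reconstructed: 7.1601562 V.
V_in − V_rec = 0.0102437 V = 10.244 mV.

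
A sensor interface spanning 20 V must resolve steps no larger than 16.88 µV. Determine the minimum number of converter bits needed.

21 bits

Number of steps required ≥ 20 V / 16.88 µV = 1184834.12.
Need 2^N ≥ 1184834.12; 2^20 = 1048576, 2^21 = 2097152.
Minimum N = 21.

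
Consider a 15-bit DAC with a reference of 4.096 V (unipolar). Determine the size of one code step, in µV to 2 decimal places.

125.00 µV

Full-scale span = 4.096 V.
LSB = 4.096 / 2^15 = 4.096 / 32768 = 0.000125 V = 125.00 µV.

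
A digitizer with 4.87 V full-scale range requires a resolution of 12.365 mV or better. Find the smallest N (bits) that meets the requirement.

Number of steps required ≥ 4.87 V / 12.365 mV = 393.85.
Need 2^N ≥ 393.85; 2^8 = 256, 2^9 = 512.
Minimum N = 9.

9 bits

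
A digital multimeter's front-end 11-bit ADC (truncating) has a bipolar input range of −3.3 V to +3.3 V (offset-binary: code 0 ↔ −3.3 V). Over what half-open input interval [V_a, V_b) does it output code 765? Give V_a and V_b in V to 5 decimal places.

[-0.83467 V, -0.83145 V)

LSB = 6.6/2^11 = 3.223 mV.
V_a = V_low + 765·LSB = -0.834668 V; V_b = V_low + 766·LSB = -0.831445 V.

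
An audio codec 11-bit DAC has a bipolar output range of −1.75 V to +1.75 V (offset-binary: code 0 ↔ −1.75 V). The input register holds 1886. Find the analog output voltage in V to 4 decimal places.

1.4731 V

LSB = 3.5 V / 2^11 = 1.709 mV.
V_out = (−1.75) + 1886 × 0.00170898 V = 1.47314 V.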